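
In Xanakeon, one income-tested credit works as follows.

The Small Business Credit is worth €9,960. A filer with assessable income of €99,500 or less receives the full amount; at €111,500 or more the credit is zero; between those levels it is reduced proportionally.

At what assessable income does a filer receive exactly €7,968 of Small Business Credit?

€101,900

€7,968 is 7,968/9,960 of the full €9,960, so 1,992/9,960 of the €12,000 range has been used: income = €99,500 + €12,000 × 1,992/9,960 = €101,900.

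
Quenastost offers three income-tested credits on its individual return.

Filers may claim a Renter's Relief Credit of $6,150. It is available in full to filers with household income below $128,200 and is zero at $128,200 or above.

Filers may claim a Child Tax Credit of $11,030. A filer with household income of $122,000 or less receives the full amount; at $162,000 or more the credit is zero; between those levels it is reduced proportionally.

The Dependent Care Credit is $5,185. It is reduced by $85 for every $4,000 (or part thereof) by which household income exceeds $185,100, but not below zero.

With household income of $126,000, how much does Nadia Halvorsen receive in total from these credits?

Renter's Relief Credit: $126,000 is below the $128,200 cutoff, so the full $6,150 applies.
Child Tax Credit: $126,000 is $4,000 into a $40,000 phase-out range, leaving 36,000/40,000 of the credit: $11,030 × 36,000/40,000 = $9,927.
Dependent Care Credit: $126,000 is at or below the $185,100 threshold, so the full $5,185 applies.
Total: $6,150 + $9,927 + $5,185 = $21,262.

$21,262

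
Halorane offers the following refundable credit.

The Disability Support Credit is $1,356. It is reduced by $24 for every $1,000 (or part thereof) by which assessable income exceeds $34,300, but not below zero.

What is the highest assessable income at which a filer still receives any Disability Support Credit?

After 56 increments the reduction is 56 × $24 = $1,344, leaving $12; one more increment wipes it out. Increment 56 ends at excess 56 × $1,000 = $56,000, so the highest qualifying income is $34,300 + $56,000 = $90,300.

$90,300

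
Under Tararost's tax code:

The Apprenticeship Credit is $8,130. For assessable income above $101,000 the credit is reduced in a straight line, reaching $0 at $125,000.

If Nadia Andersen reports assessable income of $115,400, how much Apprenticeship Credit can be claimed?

$3,252

Apprenticeship Credit: $115,400 is $14,400 into a $24,000 phase-out range, leaving 9,600/24,000 of the credit: $8,130 × 9,600/24,000 = $3,252.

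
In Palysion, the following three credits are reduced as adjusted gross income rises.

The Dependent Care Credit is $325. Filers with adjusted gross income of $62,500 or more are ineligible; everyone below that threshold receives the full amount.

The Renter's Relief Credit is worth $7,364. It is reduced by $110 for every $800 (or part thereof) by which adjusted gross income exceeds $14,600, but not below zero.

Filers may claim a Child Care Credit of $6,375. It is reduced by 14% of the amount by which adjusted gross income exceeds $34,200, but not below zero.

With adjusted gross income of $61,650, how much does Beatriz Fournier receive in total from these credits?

Dependent Care Credit: $61,650 is below the $62,500 cutoff, so the full $325 applies.
Renter's Relief Credit: income exceeds $14,600 by $47,050, which is 59 full-or-partial $800 increments; reduction = 59 × $110 = $6,490, leaving $874.
Child Care Credit: 14% of the $27,450 excess over $34,200 is $3,843; credit = $6,375 − $3,843 = $2,532.
Total: $325 + $874 + $2,532 = $3,731.

$3,731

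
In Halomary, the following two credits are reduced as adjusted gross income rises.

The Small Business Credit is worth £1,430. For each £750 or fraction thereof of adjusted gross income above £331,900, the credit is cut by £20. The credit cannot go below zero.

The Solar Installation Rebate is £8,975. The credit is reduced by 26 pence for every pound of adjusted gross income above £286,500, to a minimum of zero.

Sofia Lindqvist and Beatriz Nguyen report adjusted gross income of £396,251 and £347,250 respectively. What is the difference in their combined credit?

Sofia (£396,251): Small Business Credit: income exceeds £331,900 by £64,351 → 86 increments × £20 = £1,720 ≥ base, so the credit is £0. Solar Installation Rebate: 26% of the £109,751 excess over £286,500 is £28,535.26 ≥ base, so the credit is £0. total £0 + £0 = £0
Beatriz (£347,250): Small Business Credit: income exceeds £331,900 by £15,350, which is 21 full-or-partial £750 increments; reduction = 21 × £20 = £420, leaving £1,010. Solar Installation Rebate: 26% of the £60,750 excess over £286,500 is £15,795 ≥ base, so the credit is £0. total £1,010 + £0 = £1,010
Difference: |£0 − £1,010| = £1,010.

£1,010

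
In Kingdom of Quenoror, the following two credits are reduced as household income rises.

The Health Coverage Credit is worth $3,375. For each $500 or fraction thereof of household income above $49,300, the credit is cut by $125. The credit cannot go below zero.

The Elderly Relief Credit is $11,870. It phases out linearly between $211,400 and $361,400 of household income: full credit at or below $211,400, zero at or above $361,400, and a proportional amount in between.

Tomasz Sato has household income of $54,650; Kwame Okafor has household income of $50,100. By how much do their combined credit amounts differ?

$1,125

Tomasz ($54,650): Health Coverage Credit: income exceeds $49,300 by $5,350, which is 11 full-or-partial $500 increments; reduction = 11 × $125 = $1,375, leaving $2,000. Elderly Relief Credit: $54,650 is at or below the $211,400 threshold, so the full $11,870 applies. total $2,000 + $11,870 = $13,870
Kwame ($50,100): Health Coverage Credit: income exceeds $49,300 by $800, which is 2 full-or-partial $500 increments; reduction = 2 × $125 = $250, leaving $3,125. Elderly Relief Credit: $50,100 is at or below the $211,400 threshold, so the full $11,870 applies. total $3,125 + $11,870 = $14,995
Difference: |$13,870 − $14,995| = $1,125.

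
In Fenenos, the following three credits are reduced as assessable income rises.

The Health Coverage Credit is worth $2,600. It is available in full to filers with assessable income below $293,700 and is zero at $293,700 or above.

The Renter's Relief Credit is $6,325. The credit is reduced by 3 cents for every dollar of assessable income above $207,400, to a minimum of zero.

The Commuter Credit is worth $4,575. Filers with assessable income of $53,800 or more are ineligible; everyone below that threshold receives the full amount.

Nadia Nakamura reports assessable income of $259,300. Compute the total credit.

$7,368

Health Coverage Credit: $259,300 is below the $293,700 cutoff, so the full $2,600 applies.
Renter's Relief Credit: 3% of the $51,900 excess over $207,400 is $1,557; credit = $6,325 − $1,557 = $4,768.
Commuter Credit: $259,300 meets or exceeds the $53,800 cutoff, so the credit is $0.
Total: $2,600 + $4,768 + $0 = $7,368.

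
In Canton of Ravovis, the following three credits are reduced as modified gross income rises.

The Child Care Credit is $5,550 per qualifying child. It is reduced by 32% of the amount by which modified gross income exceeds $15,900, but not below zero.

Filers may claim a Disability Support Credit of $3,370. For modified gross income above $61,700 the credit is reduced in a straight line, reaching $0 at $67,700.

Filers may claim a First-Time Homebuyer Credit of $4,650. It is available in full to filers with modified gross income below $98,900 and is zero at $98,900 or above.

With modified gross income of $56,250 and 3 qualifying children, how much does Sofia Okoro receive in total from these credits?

$11,758

Child Care Credit: base = 3 × $5,550 = $16,650. 32% of the $40,350 excess over $15,900 is $12,912; credit = $16,650 − $12,912 = $3,738.
Disability Support Credit: $56,250 is at or below the $61,700 threshold, so the full $3,370 applies.
First-Time Homebuyer Credit: $56,250 is below the $98,900 cutoff, so the full $4,650 applies.
Total: $3,738 + $3,370 + $4,650 = $11,758.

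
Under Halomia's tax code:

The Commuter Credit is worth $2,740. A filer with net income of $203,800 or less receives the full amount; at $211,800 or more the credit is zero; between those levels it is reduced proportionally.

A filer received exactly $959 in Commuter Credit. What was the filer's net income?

$959 is 959/2,740 of the full $2,740, so 1,781/2,740 of the $8,000 range has been used: income = $203,800 + $8,000 × 1,781/2,740 = $209,000.

$209,000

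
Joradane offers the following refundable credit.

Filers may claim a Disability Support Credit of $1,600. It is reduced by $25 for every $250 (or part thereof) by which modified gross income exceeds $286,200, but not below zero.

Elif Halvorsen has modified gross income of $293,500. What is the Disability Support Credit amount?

Disability Support Credit: income exceeds $286,200 by $7,300, which is 30 full-or-partial $250 increments; reduction = 30 × $25 = $750, leaving $850.

$850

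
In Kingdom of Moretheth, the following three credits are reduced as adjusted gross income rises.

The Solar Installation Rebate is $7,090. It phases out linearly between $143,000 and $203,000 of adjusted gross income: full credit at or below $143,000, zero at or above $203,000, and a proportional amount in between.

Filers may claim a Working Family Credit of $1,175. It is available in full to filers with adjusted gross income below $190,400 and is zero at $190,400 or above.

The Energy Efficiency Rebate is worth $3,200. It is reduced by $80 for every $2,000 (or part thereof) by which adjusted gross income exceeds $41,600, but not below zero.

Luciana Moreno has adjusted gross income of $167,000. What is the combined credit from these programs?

$5,429

Solar Installation Rebate: $167,000 is $24,000 into a $60,000 phase-out range, leaving 36,000/60,000 of the credit: $7,090 × 36,000/60,000 = $4,254.
Working Family Credit: $167,000 is below the $190,400 cutoff, so the full $1,175 applies.
Energy Efficiency Rebate: income exceeds $41,600 by $125,400 → 63 increments × $80 = $5,040 ≥ base, so the credit is $0.
Total: $4,254 + $1,175 + $0 = $5,429.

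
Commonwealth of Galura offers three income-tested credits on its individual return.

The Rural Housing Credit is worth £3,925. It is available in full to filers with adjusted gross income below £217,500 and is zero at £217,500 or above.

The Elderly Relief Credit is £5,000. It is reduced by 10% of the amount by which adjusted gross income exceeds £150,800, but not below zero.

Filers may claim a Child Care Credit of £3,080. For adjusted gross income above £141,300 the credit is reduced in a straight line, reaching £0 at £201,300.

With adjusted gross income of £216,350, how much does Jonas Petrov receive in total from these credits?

Rural Housing Credit: £216,350 is below the £217,500 cutoff, so the full £3,925 applies.
Elderly Relief Credit: 10% of the £65,550 excess over £150,800 is £6,555 ≥ base, so the credit is £0.
Child Care Credit: £216,350 is at or above £201,300, so the credit is £0.
Total: £3,925 + £0 + £0 = £3,925.

£3,925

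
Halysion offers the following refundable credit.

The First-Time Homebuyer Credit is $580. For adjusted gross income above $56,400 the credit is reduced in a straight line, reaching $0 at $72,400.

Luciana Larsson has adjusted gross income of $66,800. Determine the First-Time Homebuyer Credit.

$203

First-Time Homebuyer Credit: $66,800 is $10,400 into a $16,000 phase-out range, leaving 5,600/16,000 of the credit: $580 × 5,600/16,000 = $203.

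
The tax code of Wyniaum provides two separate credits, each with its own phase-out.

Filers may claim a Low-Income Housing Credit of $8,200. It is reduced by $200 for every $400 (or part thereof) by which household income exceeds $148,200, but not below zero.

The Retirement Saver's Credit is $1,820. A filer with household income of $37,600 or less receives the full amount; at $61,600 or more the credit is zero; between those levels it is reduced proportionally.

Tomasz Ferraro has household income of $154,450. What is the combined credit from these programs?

$5,000

Low-Income Housing Credit: income exceeds $148,200 by $6,250, which is 16 full-or-partial $400 increments; reduction = 16 × $200 = $3,200, leaving $5,000.
Retirement Saver's Credit: $154,450 is at or above $61,600, so the credit is $0.
Total: $5,000 + $0 = $5,000.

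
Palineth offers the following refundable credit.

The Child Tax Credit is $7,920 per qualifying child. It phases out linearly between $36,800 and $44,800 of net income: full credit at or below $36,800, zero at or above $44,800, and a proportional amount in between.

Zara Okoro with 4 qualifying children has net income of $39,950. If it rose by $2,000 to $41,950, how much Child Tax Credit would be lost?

At $39,950 — base = 4 × $7,920 = $31,680. $39,950 is $3,150 into a $8,000 phase-out range, leaving 4,850/8,000 of the credit: $31,680 × 4,850/8,000 = $19,206.
At $41,950 — base = 4 × $7,920 = $31,680. $41,950 is $5,150 into a $8,000 phase-out range, leaving 2,850/8,000 of the credit: $31,680 × 2,850/8,000 = $11,286.
Lost: $19,206 − $11,286 = $7,920.

$7,920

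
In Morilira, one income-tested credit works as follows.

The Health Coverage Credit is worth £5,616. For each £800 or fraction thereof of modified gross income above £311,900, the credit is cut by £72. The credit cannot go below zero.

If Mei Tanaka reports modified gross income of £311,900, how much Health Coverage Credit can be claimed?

Health Coverage Credit: £311,900 is at or below the £311,900 threshold, so the full £5,616 applies.

£5,616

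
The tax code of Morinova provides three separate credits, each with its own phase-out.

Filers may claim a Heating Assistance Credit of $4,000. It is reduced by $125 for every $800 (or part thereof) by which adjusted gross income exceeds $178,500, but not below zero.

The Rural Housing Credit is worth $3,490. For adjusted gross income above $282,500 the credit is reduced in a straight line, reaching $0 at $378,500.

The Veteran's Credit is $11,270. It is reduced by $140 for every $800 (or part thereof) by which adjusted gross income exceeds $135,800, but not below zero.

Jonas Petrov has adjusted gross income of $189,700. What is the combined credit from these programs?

Heating Assistance Credit: income exceeds $178,500 by $11,200, which is 14 full-or-partial $800 increments; reduction = 14 × $125 = $1,750, leaving $2,250.
Rural Housing Credit: $189,700 is at or below the $282,500 threshold, so the full $3,490 applies.
Veteran's Credit: income exceeds $135,800 by $53,900, which is 68 full-or-partial $800 increments; reduction = 68 × $140 = $9,520, leaving $1,750.
Total: $2,250 + $3,490 + $1,750 = $7,490.

$7,490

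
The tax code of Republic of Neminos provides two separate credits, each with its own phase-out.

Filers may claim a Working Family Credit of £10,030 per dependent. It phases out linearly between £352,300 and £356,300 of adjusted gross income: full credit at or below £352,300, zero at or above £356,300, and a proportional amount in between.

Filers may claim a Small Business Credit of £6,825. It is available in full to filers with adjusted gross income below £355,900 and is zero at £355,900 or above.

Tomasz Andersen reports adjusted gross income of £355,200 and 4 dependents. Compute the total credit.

£17,858

Working Family Credit: base = 4 × £10,030 = £40,120. £355,200 is £2,900 into a £4,000 phase-out range, leaving 1,100/4,000 of the credit: £40,120 × 1,100/4,000 = £11,033.
Small Business Credit: £355,200 is below the £355,900 cutoff, so the full £6,825 applies.
Total: £11,033 + £6,825 = £17,858.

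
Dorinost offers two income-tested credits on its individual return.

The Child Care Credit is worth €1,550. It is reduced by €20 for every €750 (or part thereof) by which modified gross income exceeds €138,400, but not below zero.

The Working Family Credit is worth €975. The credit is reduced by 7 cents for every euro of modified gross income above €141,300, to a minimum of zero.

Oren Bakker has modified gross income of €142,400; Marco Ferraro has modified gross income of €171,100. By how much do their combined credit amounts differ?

€1,658

Oren (€142,400): Child Care Credit: income exceeds €138,400 by €4,000, which is 6 full-or-partial €750 increments; reduction = 6 × €20 = €120, leaving €1,430. Working Family Credit: 7% of the €1,100 excess over €141,300 is €77; credit = €975 − €77 = €898. total €1,430 + €898 = €2,328
Marco (€171,100): Child Care Credit: income exceeds €138,400 by €32,700, which is 44 full-or-partial €750 increments; reduction = 44 × €20 = €880, leaving €670. Working Family Credit: 7% of the €29,800 excess over €141,300 is €2,086 ≥ base, so the credit is €0. total €670 + €0 = €670
Difference: |€2,328 − €670| = €1,658.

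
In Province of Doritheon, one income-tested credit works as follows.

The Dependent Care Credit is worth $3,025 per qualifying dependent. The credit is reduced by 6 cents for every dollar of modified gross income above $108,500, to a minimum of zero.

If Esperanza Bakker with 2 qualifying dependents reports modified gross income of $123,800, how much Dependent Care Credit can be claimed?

Dependent Care Credit: base = 2 × $3,025 = $6,050. 6% of the $15,300 excess over $108,500 is $918; credit = $6,050 − $918 = $5,132.

$5,132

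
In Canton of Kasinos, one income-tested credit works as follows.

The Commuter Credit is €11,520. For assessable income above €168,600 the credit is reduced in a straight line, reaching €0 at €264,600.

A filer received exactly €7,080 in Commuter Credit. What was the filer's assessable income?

€205,600

€7,080 is 7,080/11,520 of the full €11,520, so 4,440/11,520 of the €96,000 range has been used: income = €168,600 + €96,000 × 4,440/11,520 = €205,600.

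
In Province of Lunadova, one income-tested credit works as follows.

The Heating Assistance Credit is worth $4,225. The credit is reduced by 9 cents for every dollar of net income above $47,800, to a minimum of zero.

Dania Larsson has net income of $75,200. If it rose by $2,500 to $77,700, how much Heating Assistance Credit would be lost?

At $75,200 — 9% of the $27,400 excess over $47,800 is $2,466; credit = $4,225 − $2,466 = $1,759.
At $77,700 — 9% of the $29,900 excess over $47,800 is $2,691; credit = $4,225 − $2,691 = $1,534.
Lost: $1,759 − $1,534 = $225.

$225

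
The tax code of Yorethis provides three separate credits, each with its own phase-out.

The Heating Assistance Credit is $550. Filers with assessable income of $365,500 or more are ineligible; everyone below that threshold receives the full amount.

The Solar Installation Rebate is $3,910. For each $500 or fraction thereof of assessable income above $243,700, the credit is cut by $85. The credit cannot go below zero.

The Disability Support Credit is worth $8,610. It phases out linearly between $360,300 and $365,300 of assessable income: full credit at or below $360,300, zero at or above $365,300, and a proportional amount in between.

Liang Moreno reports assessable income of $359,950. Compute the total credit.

Heating Assistance Credit: $359,950 is below the $365,500 cutoff, so the full $550 applies.
Solar Installation Rebate: income exceeds $243,700 by $116,250 → 233 increments × $85 = $19,805 ≥ base, so the credit is $0.
Disability Support Credit: $359,950 is at or below the $360,300 threshold, so the full $8,610 applies.
Total: $550 + $0 + $8,610 = $9,160.

$9,160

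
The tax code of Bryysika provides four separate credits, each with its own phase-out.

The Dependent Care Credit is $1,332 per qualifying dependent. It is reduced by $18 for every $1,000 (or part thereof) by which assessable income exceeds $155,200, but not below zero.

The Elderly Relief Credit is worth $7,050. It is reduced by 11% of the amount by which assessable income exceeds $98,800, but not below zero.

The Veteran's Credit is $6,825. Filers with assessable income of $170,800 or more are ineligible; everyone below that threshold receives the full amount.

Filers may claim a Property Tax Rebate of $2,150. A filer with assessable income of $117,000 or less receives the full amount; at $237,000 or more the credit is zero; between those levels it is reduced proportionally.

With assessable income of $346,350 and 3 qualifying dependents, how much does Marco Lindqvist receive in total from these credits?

Dependent Care Credit: base = 3 × $1,332 = $3,996. income exceeds $155,200 by $191,150, which is 192 full-or-partial $1,000 increments; reduction = 192 × $18 = $3,456, leaving $540.
Elderly Relief Credit: 11% of the $247,550 excess over $98,800 is $27,230.50 ≥ base, so the credit is $0.
Veteran's Credit: $346,350 meets or exceeds the $170,800 cutoff, so the credit is $0.
Property Tax Rebate: $346,350 is at or above $237,000, so the credit is $0.
Total: $540 + $0 + $0 + $0 = $540.

$540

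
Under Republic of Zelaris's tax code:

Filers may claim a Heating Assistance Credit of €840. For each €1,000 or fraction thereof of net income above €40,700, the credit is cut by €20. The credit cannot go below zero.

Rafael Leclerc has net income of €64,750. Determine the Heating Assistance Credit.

Heating Assistance Credit: income exceeds €40,700 by €24,050, which is 25 full-or-partial €1,000 increments; reduction = 25 × €20 = €500, leaving €340.

€340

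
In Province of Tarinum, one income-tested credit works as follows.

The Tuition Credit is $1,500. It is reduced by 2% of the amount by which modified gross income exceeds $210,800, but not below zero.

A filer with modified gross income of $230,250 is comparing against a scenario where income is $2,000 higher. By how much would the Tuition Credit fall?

$40

At $230,250 — 2% of the $19,450 excess over $210,800 is $389; credit = $1,500 − $389 = $1,111.
At $232,250 — 2% of the $21,450 excess over $210,800 is $429; credit = $1,500 − $429 = $1,071.
Lost: $1,111 − $1,071 = $40.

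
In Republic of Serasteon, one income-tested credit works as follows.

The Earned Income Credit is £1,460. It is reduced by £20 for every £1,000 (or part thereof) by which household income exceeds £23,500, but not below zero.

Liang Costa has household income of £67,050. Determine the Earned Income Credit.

Earned Income Credit: income exceeds £23,500 by £43,550, which is 44 full-or-partial £1,000 increments; reduction = 44 × £20 = £880, leaving £580.

£580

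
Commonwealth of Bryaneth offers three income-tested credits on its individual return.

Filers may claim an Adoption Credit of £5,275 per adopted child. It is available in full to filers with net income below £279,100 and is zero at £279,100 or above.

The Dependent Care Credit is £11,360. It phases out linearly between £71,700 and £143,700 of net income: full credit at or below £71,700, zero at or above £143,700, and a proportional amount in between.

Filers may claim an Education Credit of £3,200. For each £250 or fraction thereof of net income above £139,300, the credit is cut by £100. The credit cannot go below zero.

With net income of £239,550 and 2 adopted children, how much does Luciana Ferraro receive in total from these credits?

Adoption Credit: base = 2 × £5,275 = £10,550. £239,550 is below the £279,100 cutoff, so the full £10,550 applies.
Dependent Care Credit: £239,550 is at or above £143,700, so the credit is £0.
Education Credit: income exceeds £139,300 by £100,250 → 401 increments × £100 = £40,100 ≥ base, so the credit is £0.
Total: £10,550 + £0 + £0 = £10,550.

£10,550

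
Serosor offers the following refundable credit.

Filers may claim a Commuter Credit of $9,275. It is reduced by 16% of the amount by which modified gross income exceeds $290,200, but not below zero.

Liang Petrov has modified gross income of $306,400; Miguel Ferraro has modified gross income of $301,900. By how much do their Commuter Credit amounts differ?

$720

Liang ($306,400): Commuter Credit: 16% of the $16,200 excess over $290,200 is $2,592; credit = $9,275 − $2,592 = $6,683.
Miguel ($301,900): Commuter Credit: 16% of the $11,700 excess over $290,200 is $1,872; credit = $9,275 − $1,872 = $7,403.
Difference: |$6,683 − $7,403| = $720.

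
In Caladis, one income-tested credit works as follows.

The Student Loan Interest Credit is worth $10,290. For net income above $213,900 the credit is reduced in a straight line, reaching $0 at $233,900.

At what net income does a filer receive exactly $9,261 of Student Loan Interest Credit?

$9,261 is 9,261/10,290 of the full $10,290, so 1,029/10,290 of the $20,000 range has been used: income = $213,900 + $20,000 × 1,029/10,290 = $215,900.

$215,900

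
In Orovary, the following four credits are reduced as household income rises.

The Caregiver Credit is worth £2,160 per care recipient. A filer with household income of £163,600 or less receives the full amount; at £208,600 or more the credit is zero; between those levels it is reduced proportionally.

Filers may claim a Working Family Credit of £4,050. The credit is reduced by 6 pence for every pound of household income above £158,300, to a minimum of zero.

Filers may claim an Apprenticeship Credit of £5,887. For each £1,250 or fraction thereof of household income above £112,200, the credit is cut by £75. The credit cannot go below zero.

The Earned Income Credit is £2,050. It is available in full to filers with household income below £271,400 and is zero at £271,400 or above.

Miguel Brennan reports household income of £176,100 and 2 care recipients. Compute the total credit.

£10,139

Caregiver Credit: base = 2 × £2,160 = £4,320. £176,100 is £12,500 into a £45,000 phase-out range, leaving 32,500/45,000 of the credit: £4,320 × 32,500/45,000 = £3,120.
Working Family Credit: 6% of the £17,800 excess over £158,300 is £1,068; credit = £4,050 − £1,068 = £2,982.
Apprenticeship Credit: income exceeds £112,200 by £63,900, which is 52 full-or-partial £1,250 increments; reduction = 52 × £75 = £3,900, leaving £1,987.
Earned Income Credit: £176,100 is below the £271,400 cutoff, so the full £2,050 applies.
Total: £3,120 + £2,982 + £1,987 + £2,050 = £10,139.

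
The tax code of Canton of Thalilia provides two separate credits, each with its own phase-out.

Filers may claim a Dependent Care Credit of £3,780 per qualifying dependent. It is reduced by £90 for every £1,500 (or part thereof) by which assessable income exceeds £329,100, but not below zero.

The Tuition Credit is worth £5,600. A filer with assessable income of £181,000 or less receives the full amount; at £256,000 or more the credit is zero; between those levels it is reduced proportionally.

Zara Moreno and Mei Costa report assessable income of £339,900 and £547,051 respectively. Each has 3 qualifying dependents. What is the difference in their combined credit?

Zara (£339,900): Dependent Care Credit: base = 3 × £3,780 = £11,340. income exceeds £329,100 by £10,800, which is 8 full-or-partial £1,500 increments; reduction = 8 × £90 = £720, leaving £10,620. Tuition Credit: £339,900 is at or above £256,000, so the credit is £0. total £10,620 + £0 = £10,620
Mei (£547,051): Dependent Care Credit: base = 3 × £3,780 = £11,340. income exceeds £329,100 by £217,951 → 146 increments × £90 = £13,140 ≥ base, so the credit is £0. Tuition Credit: £547,051 is at or above £256,000, so the credit is £0. total £0 + £0 = £0
Difference: |£10,620 − £0| = £10,620.

£10,620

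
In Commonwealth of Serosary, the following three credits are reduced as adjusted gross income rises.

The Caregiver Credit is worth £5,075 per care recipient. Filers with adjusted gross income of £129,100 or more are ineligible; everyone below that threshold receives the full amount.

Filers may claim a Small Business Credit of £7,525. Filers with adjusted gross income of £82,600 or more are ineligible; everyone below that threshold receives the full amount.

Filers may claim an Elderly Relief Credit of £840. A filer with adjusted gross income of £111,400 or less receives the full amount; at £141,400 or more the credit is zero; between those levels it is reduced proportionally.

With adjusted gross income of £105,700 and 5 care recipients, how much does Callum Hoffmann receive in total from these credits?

£26,215

Caregiver Credit: base = 5 × £5,075 = £25,375. £105,700 is below the £129,100 cutoff, so the full £25,375 applies.
Small Business Credit: £105,700 meets or exceeds the £82,600 cutoff, so the credit is £0.
Elderly Relief Credit: £105,700 is at or below the £111,400 threshold, so the full £840 applies.
Total: £25,375 + £0 + £840 = £26,215.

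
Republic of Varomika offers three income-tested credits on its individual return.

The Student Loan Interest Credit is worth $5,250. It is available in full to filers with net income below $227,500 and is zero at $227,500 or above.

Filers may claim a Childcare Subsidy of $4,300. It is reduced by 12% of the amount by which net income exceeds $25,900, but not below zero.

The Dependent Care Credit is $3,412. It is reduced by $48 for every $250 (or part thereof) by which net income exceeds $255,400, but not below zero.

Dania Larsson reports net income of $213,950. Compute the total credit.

Student Loan Interest Credit: $213,950 is below the $227,500 cutoff, so the full $5,250 applies.
Childcare Subsidy: 12% of the $188,050 excess over $25,900 is $22,566 ≥ base, so the credit is $0.
Dependent Care Credit: $213,950 is at or below the $255,400 threshold, so the full $3,412 applies.
Total: $5,250 + $0 + $3,412 = $8,662.

$8,662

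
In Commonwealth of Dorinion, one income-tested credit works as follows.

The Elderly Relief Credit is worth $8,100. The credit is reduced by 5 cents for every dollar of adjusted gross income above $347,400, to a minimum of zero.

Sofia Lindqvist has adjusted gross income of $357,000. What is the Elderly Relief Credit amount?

Elderly Relief Credit: 5% of the $9,600 excess over $347,400 is $480; credit = $8,100 − $480 = $7,620.

$7,620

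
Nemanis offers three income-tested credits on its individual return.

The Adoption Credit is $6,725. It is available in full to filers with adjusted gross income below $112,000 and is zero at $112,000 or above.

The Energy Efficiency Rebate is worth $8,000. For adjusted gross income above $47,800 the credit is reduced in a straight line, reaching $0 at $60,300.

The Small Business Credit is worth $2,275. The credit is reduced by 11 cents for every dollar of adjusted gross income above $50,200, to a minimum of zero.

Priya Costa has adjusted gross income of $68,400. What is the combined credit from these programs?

Adoption Credit: $68,400 is below the $112,000 cutoff, so the full $6,725 applies.
Energy Efficiency Rebate: $68,400 is at or above $60,300, so the credit is $0.
Small Business Credit: 11% of the $18,200 excess over $50,200 is $2,002; credit = $2,275 − $2,002 = $273.
Total: $6,725 + $0 + $273 = $6,998.

$6,998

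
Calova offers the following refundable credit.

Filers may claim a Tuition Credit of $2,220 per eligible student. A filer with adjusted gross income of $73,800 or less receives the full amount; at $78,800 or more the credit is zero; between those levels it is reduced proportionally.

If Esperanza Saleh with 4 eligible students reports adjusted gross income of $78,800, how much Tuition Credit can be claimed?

Tuition Credit: base = 4 × $2,220 = $8,880. $78,800 is at or above $78,800, so the credit is $0.

$0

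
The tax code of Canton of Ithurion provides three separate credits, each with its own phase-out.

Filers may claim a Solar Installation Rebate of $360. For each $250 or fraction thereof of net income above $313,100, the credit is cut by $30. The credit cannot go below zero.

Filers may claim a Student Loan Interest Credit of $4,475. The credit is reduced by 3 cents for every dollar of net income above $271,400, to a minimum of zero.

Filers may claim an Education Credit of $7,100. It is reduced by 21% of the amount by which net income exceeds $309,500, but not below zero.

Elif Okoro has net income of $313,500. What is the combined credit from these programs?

$9,772

Solar Installation Rebate: income exceeds $313,100 by $400, which is 2 full-or-partial $250 increments; reduction = 2 × $30 = $60, leaving $300.
Student Loan Interest Credit: 3% of the $42,100 excess over $271,400 is $1,263; credit = $4,475 − $1,263 = $3,212.
Education Credit: 21% of the $4,000 excess over $309,500 is $840; credit = $7,100 − $840 = $6,260.
Total: $300 + $3,212 + $6,260 = $9,772.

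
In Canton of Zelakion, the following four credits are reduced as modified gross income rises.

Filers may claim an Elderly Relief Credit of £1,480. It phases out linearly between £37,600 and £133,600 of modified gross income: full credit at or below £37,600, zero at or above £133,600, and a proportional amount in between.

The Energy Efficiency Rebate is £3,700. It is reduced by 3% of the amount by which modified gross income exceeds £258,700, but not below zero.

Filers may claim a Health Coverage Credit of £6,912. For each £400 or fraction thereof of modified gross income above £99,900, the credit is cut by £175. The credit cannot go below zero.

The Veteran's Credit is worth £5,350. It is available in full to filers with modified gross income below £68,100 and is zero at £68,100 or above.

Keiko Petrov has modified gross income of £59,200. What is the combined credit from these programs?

£17,109

Elderly Relief Credit: £59,200 is £21,600 into a £96,000 phase-out range, leaving 74,400/96,000 of the credit: £1,480 × 74,400/96,000 = £1,147.
Energy Efficiency Rebate: £59,200 is at or below the £258,700 threshold, so the full £3,700 applies.
Health Coverage Credit: £59,200 is at or below the £99,900 threshold, so the full £6,912 applies.
Veteran's Credit: £59,200 is below the £68,100 cutoff, so the full £5,350 applies.
Total: £1,147 + £3,700 + £6,912 + £5,350 = £17,109.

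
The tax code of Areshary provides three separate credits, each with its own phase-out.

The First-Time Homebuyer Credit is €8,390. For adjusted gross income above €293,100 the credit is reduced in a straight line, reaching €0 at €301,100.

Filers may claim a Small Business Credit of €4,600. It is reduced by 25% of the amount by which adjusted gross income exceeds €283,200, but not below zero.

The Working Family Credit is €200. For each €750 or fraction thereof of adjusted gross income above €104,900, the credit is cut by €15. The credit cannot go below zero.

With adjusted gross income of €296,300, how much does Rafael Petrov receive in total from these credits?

First-Time Homebuyer Credit: €296,300 is €3,200 into a €8,000 phase-out range, leaving 4,800/8,000 of the credit: €8,390 × 4,800/8,000 = €5,034.
Small Business Credit: 25% of the €13,100 excess over €283,200 is €3,275; credit = €4,600 − €3,275 = €1,325.
Working Family Credit: income exceeds €104,900 by €191,400 → 256 increments × €15 = €3,840 ≥ base, so the credit is €0.
Total: €5,034 + €1,325 + €0 = €6,359.

€6,359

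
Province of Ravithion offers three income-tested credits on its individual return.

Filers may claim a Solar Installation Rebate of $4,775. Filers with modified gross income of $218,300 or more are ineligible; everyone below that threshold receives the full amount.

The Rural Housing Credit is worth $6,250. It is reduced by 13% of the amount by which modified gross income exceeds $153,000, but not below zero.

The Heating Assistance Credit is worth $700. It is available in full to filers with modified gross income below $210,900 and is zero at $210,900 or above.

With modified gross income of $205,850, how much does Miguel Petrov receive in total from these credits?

$5,475

Solar Installation Rebate: $205,850 is below the $218,300 cutoff, so the full $4,775 applies.
Rural Housing Credit: 13% of the $52,850 excess over $153,000 is $6,870.50 ≥ base, so the credit is $0.
Heating Assistance Credit: $205,850 is below the $210,900 cutoff, so the full $700 applies.
Total: $4,775 + $0 + $700 = $5,475.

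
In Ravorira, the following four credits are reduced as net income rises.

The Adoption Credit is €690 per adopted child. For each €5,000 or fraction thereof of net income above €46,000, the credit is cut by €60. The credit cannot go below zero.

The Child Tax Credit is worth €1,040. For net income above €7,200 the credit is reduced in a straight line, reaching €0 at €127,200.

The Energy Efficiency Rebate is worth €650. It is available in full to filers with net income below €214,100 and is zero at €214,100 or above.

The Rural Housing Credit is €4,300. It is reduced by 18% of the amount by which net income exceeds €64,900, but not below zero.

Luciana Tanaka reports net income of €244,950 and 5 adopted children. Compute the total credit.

€1,050

Adoption Credit: base = 5 × €690 = €3,450. income exceeds €46,000 by €198,950, which is 40 full-or-partial €5,000 increments; reduction = 40 × €60 = €2,400, leaving €1,050.
Child Tax Credit: €244,950 is at or above €127,200, so the credit is €0.
Energy Efficiency Rebate: €244,950 meets or exceeds the €214,100 cutoff, so the credit is €0.
Rural Housing Credit: 18% of the €180,050 excess over €64,900 is €32,409 ≥ base, so the credit is €0.
Total: €1,050 + €0 + €0 + €0 = €1,050.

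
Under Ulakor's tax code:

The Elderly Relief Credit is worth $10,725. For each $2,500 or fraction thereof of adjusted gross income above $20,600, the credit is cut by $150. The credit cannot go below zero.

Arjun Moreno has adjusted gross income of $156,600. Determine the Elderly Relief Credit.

$2,475

Elderly Relief Credit: income exceeds $20,600 by $136,000, which is 55 full-or-partial $2,500 increments; reduction = 55 × $150 = $8,250, leaving $2,475.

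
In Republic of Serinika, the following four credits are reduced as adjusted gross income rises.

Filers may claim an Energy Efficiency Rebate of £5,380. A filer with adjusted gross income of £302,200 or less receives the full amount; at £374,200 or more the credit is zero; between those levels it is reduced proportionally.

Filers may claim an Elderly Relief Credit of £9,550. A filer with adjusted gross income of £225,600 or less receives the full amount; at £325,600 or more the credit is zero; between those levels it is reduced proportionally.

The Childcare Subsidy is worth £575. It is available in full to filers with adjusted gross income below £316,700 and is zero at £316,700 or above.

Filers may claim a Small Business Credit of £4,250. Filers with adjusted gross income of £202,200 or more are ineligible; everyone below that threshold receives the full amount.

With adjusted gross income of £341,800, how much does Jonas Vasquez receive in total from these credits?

£2,421

Energy Efficiency Rebate: £341,800 is £39,600 into a £72,000 phase-out range, leaving 32,400/72,000 of the credit: £5,380 × 32,400/72,000 = £2,421.
Elderly Relief Credit: £341,800 is at or above £325,600, so the credit is £0.
Childcare Subsidy: £341,800 meets or exceeds the £316,700 cutoff, so the credit is £0.
Small Business Credit: £341,800 meets or exceeds the £202,200 cutoff, so the credit is £0.
Total: £2,421 + £0 + £0 + £0 = £2,421.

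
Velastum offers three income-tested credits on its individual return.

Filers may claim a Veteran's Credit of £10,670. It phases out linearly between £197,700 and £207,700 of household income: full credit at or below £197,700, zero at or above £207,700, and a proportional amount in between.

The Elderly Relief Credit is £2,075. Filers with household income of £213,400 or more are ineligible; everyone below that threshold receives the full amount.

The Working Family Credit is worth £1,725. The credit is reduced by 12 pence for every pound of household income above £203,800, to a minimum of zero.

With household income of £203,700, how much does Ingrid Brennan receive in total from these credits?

Veteran's Credit: £203,700 is £6,000 into a £10,000 phase-out range, leaving 4,000/10,000 of the credit: £10,670 × 4,000/10,000 = £4,268.
Elderly Relief Credit: £203,700 is below the £213,400 cutoff, so the full £2,075 applies.
Working Family Credit: £203,700 is at or below the £203,800 threshold, so the full £1,725 applies.
Total: £4,268 + £2,075 + £1,725 = £8,068.

£8,068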